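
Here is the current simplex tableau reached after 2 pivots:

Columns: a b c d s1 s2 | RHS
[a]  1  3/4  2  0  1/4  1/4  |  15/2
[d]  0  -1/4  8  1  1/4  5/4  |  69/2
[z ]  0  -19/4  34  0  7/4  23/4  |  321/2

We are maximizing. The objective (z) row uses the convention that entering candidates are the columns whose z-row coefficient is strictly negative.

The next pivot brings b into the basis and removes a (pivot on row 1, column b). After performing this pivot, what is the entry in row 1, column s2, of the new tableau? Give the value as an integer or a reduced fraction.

Pivot element is row 1, column b: 3/4.
Normalize row 1: new (row 1, s2) = (1/4)/(3/4) = 1/3.
Row 1 is the pivot row, so the entry is 1/3.

1/3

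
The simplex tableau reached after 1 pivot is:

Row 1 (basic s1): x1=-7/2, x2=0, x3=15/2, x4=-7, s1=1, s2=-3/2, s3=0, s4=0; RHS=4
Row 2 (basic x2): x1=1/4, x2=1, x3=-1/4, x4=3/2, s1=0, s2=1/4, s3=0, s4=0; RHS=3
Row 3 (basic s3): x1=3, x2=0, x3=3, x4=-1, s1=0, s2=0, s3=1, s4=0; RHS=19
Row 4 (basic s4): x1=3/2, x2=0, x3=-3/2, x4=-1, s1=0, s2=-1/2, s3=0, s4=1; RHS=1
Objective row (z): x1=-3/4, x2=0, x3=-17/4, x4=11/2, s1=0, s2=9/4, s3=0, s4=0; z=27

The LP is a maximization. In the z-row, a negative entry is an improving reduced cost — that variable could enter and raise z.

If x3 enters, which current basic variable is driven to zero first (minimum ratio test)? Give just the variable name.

Ratios: row 1 (s1): 4/(15/2) = 8/15; row 2 (x2): entry -1/4 ≤ 0, skip; row 3 (s3): 19/3 = 19/3; row 4 (s4): entry -3/2 ≤ 0, skip.
Minimum ratio 8/15 is in the s1 row, so s1 leaves.

s1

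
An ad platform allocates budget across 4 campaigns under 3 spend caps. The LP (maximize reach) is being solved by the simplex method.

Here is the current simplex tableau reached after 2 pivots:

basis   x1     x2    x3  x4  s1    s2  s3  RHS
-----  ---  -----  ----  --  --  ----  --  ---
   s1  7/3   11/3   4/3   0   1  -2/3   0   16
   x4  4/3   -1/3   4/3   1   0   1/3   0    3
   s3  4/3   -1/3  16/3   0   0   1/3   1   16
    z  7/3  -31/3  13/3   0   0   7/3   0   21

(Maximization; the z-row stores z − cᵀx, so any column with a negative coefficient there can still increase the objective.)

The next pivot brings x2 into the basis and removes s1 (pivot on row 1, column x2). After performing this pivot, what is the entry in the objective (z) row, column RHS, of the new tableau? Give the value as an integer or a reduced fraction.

Pivot element is row 1, column x2: 11/3.
Normalize row 1: new (row 1, RHS) = 16/(11/3) = 48/11.
z-row ← z-row − (-31/3)·(new row 1): 21 − (-31/3)·(48/11) = 727/11.

727/11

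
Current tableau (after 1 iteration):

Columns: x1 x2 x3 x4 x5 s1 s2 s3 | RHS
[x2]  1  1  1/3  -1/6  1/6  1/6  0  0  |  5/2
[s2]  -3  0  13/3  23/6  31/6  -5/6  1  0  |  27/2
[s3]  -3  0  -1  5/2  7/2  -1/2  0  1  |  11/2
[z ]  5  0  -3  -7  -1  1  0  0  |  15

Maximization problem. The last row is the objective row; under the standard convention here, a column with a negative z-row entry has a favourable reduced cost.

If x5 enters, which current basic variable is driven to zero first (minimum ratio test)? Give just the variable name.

s3

Ratios: row 1 (x2): (5/2)/(1/6) = 15; row 2 (s2): (27/2)/(31/6) = 81/31; row 3 (s3): (11/2)/(7/2) = 11/7.
Minimum ratio 11/7 is in the s3 row, so s3 leaves.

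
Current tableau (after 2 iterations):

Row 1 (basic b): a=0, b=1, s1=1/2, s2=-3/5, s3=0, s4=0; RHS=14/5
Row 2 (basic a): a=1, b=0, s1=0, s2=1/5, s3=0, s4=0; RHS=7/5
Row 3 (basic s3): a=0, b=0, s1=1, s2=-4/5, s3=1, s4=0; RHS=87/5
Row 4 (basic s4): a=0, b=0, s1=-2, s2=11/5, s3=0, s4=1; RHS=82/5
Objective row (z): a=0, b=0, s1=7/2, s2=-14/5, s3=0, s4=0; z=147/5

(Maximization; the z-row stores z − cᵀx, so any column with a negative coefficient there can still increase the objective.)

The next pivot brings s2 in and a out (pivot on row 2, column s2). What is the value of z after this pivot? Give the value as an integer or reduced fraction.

49

Minimum ratio for s2: (7/5)/(1/5) = 7.
z changes by −(z-row coeff of s2)·ratio = −(-14/5)·7 = 98/5.
New z = 147/5 + (98/5) = 49.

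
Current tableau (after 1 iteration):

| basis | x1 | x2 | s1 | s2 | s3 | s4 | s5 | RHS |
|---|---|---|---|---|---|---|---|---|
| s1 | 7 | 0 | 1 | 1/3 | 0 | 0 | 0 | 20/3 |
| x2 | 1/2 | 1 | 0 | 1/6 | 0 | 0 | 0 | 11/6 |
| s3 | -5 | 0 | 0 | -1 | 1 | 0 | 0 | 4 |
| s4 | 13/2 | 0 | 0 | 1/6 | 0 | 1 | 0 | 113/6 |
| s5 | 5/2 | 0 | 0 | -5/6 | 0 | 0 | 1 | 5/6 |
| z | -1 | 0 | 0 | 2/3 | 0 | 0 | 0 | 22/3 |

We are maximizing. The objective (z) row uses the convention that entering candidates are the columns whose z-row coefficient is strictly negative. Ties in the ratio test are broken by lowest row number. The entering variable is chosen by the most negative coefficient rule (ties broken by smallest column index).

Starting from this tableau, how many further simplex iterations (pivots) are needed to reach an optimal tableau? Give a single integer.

1

pivot: x1 in, s5 out → z = 23/3
No improving column remains; optimal.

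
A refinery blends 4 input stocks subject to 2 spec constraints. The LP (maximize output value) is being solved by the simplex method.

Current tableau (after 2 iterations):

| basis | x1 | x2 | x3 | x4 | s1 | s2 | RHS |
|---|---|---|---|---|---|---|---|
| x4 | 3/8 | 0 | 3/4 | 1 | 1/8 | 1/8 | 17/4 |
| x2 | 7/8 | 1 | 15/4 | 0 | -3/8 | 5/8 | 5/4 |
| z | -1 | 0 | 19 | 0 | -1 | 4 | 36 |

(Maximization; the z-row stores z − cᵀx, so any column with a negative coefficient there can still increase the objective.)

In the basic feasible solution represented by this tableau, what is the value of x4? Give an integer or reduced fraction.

x4 is basic (row 1); its value is the RHS of that row: 17/4.

17/4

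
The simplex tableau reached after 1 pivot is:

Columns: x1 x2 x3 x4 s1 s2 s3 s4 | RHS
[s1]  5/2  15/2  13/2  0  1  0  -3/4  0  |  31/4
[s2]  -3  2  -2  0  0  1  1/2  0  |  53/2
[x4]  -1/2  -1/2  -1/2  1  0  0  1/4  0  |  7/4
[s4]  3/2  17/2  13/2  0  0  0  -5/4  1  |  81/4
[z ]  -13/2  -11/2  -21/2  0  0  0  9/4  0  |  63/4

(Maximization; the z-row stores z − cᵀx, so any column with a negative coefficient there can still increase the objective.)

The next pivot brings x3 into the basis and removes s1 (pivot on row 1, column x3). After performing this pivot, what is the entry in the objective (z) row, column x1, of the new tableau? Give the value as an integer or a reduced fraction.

Pivot element is row 1, column x3: 13/2.
Normalize row 1: new (row 1, x1) = (5/2)/(13/2) = 5/13.
z-row ← z-row − (-21/2)·(new row 1): -13/2 − (-21/2)·(5/13) = -32/13.

-32/13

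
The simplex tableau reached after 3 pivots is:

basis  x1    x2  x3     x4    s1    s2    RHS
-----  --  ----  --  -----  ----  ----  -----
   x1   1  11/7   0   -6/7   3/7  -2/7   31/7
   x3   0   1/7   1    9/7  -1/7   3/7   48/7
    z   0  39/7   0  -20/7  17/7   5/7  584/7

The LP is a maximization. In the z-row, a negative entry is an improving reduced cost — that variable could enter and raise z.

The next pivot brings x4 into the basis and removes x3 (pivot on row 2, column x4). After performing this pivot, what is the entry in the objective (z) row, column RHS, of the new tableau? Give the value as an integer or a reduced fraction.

Pivot element is row 2, column x4: 9/7.
Normalize row 2: new (row 2, RHS) = (48/7)/(9/7) = 16/3.
z-row ← z-row − (-20/7)·(new row 2): 584/7 − (-20/7)·(16/3) = 296/3.

296/3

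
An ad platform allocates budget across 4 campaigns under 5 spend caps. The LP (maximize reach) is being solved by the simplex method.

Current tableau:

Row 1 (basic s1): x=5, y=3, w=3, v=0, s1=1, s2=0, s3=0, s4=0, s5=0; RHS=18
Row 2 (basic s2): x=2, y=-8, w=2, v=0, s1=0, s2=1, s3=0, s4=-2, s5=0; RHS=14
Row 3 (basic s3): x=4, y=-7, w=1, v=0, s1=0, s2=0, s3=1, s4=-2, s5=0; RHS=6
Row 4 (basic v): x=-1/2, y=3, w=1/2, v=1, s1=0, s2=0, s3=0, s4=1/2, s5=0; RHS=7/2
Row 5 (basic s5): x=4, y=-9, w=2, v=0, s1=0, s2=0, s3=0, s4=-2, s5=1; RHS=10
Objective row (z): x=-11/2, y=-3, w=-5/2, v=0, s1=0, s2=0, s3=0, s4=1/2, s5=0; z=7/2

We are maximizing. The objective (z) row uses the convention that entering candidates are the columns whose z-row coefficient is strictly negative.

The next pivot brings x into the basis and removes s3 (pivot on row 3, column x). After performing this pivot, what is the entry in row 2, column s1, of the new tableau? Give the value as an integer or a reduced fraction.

Pivot element is row 3, column x: 4.
Normalize row 3: new (row 3, s1) = 0/4 = 0.
row 2 ← row 2 − 2·(new row 3): 0 − 2·0 = 0.

0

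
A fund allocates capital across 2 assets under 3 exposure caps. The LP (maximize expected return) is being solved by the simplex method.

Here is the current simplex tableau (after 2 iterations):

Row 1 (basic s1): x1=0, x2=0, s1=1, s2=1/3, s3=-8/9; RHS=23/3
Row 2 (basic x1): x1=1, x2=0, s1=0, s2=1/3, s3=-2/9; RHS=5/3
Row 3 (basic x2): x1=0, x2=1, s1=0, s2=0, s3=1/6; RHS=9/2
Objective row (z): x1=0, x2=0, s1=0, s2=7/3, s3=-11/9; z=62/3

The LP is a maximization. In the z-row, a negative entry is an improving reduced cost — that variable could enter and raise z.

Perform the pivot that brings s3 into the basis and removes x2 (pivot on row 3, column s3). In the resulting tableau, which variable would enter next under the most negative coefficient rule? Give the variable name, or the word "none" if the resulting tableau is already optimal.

Pivot element 1/6. New z-row = old z-row − (-11/9)·(row 3/(1/6)).
Updated z-row coefficients: x1: 0, x2: 22/3, s1: 0, s2: 7/3, s3: 0.
No coefficient is strictly negative; the tableau after this pivot is optimal.

none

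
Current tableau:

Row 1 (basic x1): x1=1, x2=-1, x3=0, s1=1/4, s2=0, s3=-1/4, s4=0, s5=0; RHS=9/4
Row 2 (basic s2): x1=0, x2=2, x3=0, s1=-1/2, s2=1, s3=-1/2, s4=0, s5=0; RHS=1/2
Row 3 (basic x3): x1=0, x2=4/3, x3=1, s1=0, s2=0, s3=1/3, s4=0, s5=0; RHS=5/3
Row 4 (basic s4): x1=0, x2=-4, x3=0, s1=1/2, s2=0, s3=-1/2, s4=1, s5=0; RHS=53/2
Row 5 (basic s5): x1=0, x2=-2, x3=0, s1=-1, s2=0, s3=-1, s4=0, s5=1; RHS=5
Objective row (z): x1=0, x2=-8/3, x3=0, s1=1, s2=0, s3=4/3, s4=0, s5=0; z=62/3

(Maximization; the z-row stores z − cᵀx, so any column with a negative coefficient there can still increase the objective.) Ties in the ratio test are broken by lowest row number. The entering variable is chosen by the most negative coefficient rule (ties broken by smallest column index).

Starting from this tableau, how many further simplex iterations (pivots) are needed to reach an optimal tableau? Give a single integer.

pivot: x2 in, s2 out → z = 64/3
No improving column remains; optimal.

1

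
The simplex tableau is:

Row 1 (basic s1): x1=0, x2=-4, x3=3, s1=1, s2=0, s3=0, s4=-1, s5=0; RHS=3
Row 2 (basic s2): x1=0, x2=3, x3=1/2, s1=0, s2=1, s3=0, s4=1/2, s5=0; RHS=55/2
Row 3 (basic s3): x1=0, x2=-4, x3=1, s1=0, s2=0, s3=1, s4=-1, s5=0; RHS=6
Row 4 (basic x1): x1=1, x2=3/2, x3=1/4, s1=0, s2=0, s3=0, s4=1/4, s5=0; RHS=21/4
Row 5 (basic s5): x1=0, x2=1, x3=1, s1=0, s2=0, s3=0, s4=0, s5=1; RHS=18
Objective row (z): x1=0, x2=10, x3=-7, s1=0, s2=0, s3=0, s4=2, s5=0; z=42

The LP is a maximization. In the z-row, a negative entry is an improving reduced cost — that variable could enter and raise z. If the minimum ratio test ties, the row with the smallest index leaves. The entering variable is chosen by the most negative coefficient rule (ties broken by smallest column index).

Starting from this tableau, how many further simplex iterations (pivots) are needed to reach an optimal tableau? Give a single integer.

pivot: x3 in, s1 out → z = 49
pivot: s4 in, x1 out → z = 54
No improving column remains; optimal.

2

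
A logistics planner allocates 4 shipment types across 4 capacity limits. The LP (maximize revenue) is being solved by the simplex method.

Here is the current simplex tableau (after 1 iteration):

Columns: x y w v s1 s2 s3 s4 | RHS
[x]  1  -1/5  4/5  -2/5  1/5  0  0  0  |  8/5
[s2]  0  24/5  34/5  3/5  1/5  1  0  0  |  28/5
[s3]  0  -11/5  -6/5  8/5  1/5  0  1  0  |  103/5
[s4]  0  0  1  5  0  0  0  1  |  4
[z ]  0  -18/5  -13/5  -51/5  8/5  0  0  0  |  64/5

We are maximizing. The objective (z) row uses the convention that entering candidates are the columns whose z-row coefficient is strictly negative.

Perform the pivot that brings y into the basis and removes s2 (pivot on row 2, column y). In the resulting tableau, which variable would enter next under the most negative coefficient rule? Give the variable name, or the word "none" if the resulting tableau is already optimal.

v

Pivot element 24/5. New z-row = old z-row − (-18/5)·(row 2/(24/5)).
Updated z-row coefficients: x: 0, y: 0, w: 5/2, v: -39/4, s1: 7/4, s2: 3/4, s3: 0, s4: 0.
The most negative is -39/4 in column v, so v would enter next.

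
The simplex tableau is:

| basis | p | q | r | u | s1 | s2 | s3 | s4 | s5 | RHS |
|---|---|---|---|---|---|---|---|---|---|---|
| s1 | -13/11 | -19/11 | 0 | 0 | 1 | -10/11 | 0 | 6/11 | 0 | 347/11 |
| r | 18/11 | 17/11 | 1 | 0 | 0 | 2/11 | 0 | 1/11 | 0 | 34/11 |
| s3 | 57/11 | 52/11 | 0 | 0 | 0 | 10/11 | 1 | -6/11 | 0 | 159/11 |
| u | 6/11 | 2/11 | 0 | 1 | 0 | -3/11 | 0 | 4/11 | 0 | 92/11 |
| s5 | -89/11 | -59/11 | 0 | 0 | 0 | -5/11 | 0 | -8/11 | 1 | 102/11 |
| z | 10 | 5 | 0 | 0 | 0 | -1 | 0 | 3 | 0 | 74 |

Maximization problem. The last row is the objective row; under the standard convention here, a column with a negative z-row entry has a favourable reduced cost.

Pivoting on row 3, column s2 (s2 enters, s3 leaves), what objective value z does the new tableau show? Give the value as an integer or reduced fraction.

899/10

Minimum ratio for s2: (159/11)/(10/11) = 159/10.
z changes by −(z-row coeff of s2)·ratio = −(-1)·(159/10) = 159/10.
New z = 74 + (159/10) = 899/10.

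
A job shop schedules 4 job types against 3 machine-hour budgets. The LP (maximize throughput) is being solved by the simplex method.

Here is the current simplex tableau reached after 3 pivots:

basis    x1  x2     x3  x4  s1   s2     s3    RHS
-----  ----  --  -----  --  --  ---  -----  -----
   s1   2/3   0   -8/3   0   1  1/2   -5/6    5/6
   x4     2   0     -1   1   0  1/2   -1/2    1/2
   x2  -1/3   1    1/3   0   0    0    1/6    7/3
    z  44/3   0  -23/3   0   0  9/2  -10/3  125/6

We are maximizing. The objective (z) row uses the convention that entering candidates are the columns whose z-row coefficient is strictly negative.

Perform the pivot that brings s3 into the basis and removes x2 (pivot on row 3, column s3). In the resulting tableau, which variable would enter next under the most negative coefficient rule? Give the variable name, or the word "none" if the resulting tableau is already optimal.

Pivot element 1/6. New z-row = old z-row − (-10/3)·(row 3/(1/6)).
Updated z-row coefficients: x1: 8, x2: 20, x3: -1, x4: 0, s1: 0, s2: 9/2, s3: 0.
The most negative is -1 in column x3, so x3 would enter next.

x3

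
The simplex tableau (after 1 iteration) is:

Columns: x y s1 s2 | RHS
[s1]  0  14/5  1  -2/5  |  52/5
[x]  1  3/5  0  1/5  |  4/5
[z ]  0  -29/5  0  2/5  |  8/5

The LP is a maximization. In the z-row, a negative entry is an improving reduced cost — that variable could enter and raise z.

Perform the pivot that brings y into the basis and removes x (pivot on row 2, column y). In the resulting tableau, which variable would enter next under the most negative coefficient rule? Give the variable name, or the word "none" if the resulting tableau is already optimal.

none

Pivot element 3/5. New z-row = old z-row − (-29/5)·(row 2/(3/5)).
Updated z-row coefficients: x: 29/3, y: 0, s1: 0, s2: 7/3.
No coefficient is strictly negative; the tableau after this pivot is optimal.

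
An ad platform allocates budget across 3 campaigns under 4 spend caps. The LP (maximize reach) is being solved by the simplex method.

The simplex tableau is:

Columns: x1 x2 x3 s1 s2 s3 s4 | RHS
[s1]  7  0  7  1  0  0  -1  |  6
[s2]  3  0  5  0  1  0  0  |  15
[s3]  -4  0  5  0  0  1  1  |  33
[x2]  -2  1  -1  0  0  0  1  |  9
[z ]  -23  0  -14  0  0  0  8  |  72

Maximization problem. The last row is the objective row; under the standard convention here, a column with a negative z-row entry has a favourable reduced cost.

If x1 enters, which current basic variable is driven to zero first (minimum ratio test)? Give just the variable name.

Ratios: row 1 (s1): 6/7 = 6/7; row 2 (s2): 15/3 = 5; row 3 (s3): entry -4 ≤ 0, skip; row 4 (x2): entry -2 ≤ 0, skip.
Minimum ratio 6/7 is in the s1 row, so s1 leaves.

s1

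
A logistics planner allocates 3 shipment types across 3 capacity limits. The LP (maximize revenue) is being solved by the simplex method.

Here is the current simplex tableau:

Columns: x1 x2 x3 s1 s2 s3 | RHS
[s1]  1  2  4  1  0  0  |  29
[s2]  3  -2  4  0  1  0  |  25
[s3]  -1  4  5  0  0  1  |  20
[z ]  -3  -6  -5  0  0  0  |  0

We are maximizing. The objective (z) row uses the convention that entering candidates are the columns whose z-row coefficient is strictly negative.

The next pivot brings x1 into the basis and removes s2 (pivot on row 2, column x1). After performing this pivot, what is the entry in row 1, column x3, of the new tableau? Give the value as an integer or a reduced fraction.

8/3

Pivot element is row 2, column x1: 3.
Normalize row 2: new (row 2, x3) = 4/3 = 4/3.
row 1 ← row 1 − 1·(new row 2): 4 − 1·(4/3) = 8/3.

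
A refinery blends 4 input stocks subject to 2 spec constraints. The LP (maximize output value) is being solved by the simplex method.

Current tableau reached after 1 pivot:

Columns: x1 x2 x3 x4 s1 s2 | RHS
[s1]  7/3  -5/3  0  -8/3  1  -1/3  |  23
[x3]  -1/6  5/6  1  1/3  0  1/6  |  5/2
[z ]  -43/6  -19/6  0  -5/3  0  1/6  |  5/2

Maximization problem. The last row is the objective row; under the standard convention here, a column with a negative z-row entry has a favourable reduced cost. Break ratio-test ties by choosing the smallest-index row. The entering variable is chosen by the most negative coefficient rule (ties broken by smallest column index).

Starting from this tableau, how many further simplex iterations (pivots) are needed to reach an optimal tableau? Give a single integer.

pivot: x1 in, s1 out → z = 512/7
pivot: x4 in, x3 out → z = 359
No improving column remains; optimal.

2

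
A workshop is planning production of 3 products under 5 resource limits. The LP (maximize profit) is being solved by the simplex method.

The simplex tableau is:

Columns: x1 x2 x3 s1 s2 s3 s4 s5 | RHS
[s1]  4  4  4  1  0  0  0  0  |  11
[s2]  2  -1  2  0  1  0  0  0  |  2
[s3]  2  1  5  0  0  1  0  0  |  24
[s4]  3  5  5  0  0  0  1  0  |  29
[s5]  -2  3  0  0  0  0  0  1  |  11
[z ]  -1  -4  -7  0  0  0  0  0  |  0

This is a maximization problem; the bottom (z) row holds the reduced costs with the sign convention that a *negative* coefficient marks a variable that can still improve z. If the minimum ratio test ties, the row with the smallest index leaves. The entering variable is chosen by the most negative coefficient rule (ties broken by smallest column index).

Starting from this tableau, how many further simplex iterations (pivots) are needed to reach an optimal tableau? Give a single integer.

pivot: x3 in, s2 out → z = 7
pivot: x2 in, s1 out → z = 63/4
No improving column remains; optimal.

2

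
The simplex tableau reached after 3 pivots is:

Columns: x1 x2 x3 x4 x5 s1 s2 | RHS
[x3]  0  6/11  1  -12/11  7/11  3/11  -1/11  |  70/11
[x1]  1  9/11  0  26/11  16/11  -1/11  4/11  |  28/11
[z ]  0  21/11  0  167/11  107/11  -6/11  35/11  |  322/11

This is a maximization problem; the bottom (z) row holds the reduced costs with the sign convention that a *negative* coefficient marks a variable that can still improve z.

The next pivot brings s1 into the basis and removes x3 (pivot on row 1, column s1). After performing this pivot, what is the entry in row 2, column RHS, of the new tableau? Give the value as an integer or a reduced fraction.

Pivot element is row 1, column s1: 3/11.
Normalize row 1: new (row 1, RHS) = (70/11)/(3/11) = 70/3.
row 2 ← row 2 − (-1/11)·(new row 1): 28/11 − (-1/11)·(70/3) = 14/3.

14/3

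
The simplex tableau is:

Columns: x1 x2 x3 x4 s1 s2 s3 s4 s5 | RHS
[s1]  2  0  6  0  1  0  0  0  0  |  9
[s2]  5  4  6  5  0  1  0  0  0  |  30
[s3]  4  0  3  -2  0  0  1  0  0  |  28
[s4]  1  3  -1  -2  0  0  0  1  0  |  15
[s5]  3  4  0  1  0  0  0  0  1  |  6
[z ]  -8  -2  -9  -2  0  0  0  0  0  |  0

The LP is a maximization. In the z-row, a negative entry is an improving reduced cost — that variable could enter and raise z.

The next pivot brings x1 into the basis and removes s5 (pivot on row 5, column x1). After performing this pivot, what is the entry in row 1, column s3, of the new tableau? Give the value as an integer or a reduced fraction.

Pivot element is row 5, column x1: 3.
Normalize row 5: new (row 5, s3) = 0/3 = 0.
row 1 ← row 1 − 2·(new row 5): 0 − 2·0 = 0.

0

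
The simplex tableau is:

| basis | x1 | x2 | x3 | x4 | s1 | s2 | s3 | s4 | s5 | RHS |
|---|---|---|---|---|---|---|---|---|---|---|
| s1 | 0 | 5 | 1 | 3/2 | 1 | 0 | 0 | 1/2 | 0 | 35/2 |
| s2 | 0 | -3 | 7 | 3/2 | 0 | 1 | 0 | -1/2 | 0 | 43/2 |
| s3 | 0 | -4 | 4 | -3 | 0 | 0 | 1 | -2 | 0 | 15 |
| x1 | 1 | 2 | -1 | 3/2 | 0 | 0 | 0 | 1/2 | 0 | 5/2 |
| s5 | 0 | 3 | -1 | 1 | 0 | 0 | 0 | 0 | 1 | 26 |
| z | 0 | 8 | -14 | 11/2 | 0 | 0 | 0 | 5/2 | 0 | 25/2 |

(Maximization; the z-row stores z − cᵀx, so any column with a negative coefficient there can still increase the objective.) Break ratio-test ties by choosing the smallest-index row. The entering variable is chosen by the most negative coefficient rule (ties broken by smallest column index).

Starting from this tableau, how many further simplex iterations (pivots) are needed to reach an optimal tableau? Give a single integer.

1

pivot: x3 in, s2 out → z = 111/2
No improving column remains; optimal.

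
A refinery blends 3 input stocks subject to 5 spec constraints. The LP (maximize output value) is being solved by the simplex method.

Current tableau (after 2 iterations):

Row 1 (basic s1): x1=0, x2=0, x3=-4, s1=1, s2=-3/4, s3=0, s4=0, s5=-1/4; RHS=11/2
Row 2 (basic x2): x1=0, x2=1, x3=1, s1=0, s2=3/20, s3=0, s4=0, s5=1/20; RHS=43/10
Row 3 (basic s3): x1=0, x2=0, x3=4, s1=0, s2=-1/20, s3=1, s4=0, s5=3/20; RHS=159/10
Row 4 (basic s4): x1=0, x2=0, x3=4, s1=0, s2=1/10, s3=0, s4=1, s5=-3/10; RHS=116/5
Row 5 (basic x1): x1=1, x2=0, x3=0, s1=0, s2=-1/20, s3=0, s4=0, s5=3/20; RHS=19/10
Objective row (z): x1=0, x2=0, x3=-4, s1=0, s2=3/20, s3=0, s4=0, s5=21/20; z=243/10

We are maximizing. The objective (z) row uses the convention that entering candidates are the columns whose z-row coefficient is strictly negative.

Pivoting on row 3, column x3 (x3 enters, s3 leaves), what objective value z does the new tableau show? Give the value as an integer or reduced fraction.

201/5

Minimum ratio for x3: (159/10)/4 = 159/40.
z changes by −(z-row coeff of x3)·ratio = −(-4)·(159/40) = 159/10.
New z = 243/10 + (159/10) = 201/5.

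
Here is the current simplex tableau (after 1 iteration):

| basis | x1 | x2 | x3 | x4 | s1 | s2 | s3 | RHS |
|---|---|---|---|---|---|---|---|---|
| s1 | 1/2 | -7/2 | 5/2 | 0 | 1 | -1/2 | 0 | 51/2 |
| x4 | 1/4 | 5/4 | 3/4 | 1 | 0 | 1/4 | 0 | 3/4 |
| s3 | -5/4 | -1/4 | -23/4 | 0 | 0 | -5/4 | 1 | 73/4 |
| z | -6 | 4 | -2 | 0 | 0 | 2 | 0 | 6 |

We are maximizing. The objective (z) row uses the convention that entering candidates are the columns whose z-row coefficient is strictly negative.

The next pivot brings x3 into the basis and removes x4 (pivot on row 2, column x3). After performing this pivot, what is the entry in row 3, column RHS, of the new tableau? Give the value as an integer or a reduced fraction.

24

Pivot element is row 2, column x3: 3/4.
Normalize row 2: new (row 2, RHS) = (3/4)/(3/4) = 1.
row 3 ← row 3 − (-23/4)·(new row 2): 73/4 − (-23/4)·1 = 24.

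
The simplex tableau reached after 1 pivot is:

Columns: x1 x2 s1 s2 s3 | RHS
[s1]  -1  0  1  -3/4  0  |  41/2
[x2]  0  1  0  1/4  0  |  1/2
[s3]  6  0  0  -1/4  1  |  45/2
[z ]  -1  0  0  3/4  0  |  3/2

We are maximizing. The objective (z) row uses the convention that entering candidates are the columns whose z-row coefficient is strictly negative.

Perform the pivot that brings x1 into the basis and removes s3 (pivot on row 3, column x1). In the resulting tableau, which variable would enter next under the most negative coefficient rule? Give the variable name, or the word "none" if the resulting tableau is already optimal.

Pivot element 6. New z-row = old z-row − (-1)·(row 3/6).
Updated z-row coefficients: x1: 0, x2: 0, s1: 0, s2: 17/24, s3: 1/6.
No coefficient is strictly negative; the tableau after this pivot is optimal.

none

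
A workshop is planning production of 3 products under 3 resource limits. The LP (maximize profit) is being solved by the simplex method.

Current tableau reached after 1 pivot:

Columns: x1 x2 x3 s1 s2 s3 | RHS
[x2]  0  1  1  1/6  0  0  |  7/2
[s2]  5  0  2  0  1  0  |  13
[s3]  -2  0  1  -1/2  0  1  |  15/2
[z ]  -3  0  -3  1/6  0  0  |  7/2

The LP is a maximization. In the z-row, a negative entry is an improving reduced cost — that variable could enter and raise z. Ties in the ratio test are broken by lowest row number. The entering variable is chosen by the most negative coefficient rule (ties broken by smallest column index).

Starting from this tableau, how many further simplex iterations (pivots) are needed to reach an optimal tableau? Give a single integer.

pivot: x1 in, s2 out → z = 113/10
pivot: x3 in, x2 out → z = 88/5
No improving column remains; optimal.

2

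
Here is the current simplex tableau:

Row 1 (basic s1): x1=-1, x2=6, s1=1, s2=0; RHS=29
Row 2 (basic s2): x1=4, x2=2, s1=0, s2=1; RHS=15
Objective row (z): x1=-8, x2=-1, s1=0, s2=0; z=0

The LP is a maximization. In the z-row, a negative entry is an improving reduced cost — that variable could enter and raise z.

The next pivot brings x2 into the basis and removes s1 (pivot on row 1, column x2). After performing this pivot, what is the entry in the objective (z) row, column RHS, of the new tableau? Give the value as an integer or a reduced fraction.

29/6

Pivot element is row 1, column x2: 6.
Normalize row 1: new (row 1, RHS) = 29/6 = 29/6.
z-row ← z-row − (-1)·(new row 1): 0 − (-1)·(29/6) = 29/6.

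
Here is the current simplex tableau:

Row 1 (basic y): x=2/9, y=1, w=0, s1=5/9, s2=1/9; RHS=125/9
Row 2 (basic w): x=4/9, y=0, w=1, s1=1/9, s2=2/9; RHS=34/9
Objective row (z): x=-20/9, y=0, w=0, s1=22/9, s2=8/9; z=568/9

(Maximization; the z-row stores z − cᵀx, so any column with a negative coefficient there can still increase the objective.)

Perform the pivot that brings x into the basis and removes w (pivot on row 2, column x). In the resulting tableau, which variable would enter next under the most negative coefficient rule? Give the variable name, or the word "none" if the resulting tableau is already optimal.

Pivot element 4/9. New z-row = old z-row − (-20/9)·(row 2/(4/9)).
Updated z-row coefficients: x: 0, y: 0, w: 5, s1: 3, s2: 2.
No coefficient is strictly negative; the tableau after this pivot is optimal.

none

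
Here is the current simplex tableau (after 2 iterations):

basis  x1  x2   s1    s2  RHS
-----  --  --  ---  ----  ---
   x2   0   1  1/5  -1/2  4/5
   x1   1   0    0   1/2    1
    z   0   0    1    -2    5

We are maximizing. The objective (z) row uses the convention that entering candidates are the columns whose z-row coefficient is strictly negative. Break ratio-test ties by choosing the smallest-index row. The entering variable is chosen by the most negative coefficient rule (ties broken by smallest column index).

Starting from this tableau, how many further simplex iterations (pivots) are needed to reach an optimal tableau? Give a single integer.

pivot: s2 in, x1 out → z = 9
No improving column remains; optimal.

1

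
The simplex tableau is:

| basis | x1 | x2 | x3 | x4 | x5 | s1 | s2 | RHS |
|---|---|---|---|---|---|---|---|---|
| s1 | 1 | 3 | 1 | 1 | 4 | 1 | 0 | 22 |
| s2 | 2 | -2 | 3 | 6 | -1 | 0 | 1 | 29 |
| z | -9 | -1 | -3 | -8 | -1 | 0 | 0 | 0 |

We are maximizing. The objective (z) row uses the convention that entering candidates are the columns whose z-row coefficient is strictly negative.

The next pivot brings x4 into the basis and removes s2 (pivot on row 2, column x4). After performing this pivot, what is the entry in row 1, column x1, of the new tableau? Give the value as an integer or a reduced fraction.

2/3

Pivot element is row 2, column x4: 6.
Normalize row 2: new (row 2, x1) = 2/6 = 1/3.
row 1 ← row 1 − 1·(new row 2): 1 − 1·(1/3) = 2/3.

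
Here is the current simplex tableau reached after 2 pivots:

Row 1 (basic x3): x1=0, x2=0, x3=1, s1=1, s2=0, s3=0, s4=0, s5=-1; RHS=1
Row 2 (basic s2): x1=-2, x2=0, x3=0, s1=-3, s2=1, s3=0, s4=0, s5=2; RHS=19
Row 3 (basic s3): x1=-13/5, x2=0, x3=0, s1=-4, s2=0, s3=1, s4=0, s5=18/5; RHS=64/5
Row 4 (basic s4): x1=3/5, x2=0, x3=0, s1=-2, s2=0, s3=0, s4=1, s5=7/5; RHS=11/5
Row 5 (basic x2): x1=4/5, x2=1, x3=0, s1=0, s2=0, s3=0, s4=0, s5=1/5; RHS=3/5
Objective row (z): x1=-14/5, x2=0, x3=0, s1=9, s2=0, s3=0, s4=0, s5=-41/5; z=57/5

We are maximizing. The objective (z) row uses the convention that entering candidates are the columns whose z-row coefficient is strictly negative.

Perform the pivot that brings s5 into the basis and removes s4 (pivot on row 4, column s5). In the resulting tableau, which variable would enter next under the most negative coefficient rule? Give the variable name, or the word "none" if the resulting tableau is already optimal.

s1

Pivot element 7/5. New z-row = old z-row − (-41/5)·(row 4/(7/5)).
Updated z-row coefficients: x1: 5/7, x2: 0, x3: 0, s1: -19/7, s2: 0, s3: 0, s4: 41/7, s5: 0.
The most negative is -19/7 in column s1, so s1 would enter next.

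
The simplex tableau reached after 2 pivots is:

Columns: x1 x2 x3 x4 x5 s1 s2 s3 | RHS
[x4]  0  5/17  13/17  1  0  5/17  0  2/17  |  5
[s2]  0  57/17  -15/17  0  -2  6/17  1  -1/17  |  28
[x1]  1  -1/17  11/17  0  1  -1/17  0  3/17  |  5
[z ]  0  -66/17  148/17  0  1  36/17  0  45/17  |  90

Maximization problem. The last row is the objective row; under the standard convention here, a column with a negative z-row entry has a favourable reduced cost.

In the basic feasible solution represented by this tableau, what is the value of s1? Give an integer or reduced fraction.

0

s1 is nonbasic (not in the basis column), so its value in the current BFS is 0.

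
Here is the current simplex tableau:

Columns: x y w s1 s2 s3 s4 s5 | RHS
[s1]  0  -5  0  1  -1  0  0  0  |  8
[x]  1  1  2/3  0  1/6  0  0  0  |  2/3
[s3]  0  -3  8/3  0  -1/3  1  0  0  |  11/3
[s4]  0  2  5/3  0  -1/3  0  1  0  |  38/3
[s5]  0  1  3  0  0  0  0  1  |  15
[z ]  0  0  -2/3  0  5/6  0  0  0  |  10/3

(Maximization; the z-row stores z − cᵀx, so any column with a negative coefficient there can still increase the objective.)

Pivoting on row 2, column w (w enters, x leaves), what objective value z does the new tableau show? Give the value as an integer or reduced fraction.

4

Minimum ratio for w: (2/3)/(2/3) = 1.
z changes by −(z-row coeff of w)·ratio = −(-2/3)·1 = 2/3.
New z = 10/3 + (2/3) = 4.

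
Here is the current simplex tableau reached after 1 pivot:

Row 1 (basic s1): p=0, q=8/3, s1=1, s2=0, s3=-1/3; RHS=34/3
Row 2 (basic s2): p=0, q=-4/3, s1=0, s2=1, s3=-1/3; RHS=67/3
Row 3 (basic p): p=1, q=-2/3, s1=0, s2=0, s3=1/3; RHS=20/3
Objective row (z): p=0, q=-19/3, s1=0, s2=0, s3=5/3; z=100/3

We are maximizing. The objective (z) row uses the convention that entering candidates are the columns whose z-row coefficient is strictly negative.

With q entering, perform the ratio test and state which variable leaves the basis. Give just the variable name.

Ratios: row 1 (s1): (34/3)/(8/3) = 17/4; row 2 (s2): entry -4/3 ≤ 0, skip; row 3 (p): entry -2/3 ≤ 0, skip.
Minimum ratio 17/4 is in the s1 row, so s1 leaves.

s1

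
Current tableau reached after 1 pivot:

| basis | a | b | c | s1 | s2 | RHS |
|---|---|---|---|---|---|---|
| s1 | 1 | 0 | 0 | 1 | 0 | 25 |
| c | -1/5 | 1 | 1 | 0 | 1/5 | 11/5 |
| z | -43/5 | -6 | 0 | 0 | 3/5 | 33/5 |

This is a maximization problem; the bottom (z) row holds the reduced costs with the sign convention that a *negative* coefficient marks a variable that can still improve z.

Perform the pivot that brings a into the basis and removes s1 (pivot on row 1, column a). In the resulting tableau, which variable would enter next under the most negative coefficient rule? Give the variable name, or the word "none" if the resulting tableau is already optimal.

Pivot element 1. New z-row = old z-row − (-43/5)·(row 1/1).
Updated z-row coefficients: a: 0, b: -6, c: 0, s1: 43/5, s2: 3/5.
The most negative is -6 in column b, so b would enter next.

b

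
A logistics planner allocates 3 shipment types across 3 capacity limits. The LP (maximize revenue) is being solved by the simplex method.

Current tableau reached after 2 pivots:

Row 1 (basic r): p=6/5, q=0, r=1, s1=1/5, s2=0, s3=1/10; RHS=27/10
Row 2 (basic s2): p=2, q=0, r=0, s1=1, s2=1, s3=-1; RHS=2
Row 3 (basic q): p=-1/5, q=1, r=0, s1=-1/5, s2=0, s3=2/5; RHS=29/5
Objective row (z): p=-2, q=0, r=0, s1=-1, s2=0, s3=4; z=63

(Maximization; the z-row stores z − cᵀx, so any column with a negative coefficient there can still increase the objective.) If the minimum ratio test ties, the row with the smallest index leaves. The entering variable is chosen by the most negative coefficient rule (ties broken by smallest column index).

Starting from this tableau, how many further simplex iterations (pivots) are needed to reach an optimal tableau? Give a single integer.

1

pivot: p in, s2 out → z = 65
No improving column remains; optimal.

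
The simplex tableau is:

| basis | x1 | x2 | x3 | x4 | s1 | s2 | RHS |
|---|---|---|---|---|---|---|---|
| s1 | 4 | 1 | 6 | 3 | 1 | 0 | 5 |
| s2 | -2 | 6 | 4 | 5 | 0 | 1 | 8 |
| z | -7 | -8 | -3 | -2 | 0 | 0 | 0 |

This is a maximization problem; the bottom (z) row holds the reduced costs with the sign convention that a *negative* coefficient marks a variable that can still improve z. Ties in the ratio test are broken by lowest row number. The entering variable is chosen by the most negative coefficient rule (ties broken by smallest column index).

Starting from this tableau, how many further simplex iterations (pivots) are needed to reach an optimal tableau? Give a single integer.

pivot: x2 in, s2 out → z = 32/3
pivot: x1 in, s1 out → z = 245/13
No improving column remains; optimal.

2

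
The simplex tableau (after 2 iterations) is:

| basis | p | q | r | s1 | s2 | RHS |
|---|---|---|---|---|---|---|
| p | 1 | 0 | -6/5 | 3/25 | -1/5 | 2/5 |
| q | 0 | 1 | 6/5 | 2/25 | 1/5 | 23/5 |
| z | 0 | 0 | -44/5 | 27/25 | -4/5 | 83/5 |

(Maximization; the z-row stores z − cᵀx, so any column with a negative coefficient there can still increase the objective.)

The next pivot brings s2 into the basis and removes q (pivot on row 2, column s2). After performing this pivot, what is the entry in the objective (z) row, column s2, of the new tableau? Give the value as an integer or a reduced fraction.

Pivot element is row 2, column s2: 1/5.
Normalize row 2: new (row 2, s2) = (1/5)/(1/5) = 1.
z-row ← z-row − (-4/5)·(new row 2): -4/5 − (-4/5)·1 = 0.

0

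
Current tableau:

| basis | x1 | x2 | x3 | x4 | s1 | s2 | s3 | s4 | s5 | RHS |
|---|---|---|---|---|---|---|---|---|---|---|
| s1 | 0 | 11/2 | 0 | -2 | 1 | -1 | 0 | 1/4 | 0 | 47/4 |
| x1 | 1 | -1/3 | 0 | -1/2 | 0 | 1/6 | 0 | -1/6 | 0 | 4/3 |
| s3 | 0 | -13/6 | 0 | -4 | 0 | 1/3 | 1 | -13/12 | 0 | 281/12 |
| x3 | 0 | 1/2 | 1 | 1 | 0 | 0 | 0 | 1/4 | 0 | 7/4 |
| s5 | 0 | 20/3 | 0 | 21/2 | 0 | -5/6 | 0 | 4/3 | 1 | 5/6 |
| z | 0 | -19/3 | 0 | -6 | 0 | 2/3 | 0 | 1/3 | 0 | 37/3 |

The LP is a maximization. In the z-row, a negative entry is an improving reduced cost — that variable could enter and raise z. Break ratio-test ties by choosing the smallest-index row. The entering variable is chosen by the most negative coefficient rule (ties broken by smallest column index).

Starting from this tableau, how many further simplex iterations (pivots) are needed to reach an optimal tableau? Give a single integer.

2

pivot: x2 in, s5 out → z = 105/8
pivot: s2 in, x1 out → z = 29/2
No improving column remains; optimal.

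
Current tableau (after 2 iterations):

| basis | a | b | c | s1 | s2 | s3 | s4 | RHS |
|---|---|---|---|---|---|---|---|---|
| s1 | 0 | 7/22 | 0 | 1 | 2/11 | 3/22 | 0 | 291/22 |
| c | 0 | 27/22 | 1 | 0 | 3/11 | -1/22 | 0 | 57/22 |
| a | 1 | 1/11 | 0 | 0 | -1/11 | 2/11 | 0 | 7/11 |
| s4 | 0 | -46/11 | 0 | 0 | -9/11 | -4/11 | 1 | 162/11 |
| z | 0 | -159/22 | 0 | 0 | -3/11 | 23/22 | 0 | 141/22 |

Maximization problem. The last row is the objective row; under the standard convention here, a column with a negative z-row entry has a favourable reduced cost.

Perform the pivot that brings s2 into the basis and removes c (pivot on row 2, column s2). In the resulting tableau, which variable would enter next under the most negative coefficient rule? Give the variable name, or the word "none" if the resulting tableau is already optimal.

Pivot element 3/11. New z-row = old z-row − (-3/11)·(row 2/(3/11)).
Updated z-row coefficients: a: 0, b: -6, c: 1, s1: 0, s2: 0, s3: 1, s4: 0.
The most negative is -6 in column b, so b would enter next.

b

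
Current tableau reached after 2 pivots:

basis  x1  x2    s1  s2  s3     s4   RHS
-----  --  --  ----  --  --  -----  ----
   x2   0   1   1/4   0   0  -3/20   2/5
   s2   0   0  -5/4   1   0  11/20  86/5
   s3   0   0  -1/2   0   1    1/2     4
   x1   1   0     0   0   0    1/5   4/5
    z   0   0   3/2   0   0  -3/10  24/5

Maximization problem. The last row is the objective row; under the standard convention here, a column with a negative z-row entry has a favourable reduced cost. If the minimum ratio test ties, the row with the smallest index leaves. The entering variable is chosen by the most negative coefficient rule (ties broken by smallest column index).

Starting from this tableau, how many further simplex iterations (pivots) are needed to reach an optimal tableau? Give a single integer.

1

pivot: s4 in, x1 out → z = 6
No improving column remains; optimal.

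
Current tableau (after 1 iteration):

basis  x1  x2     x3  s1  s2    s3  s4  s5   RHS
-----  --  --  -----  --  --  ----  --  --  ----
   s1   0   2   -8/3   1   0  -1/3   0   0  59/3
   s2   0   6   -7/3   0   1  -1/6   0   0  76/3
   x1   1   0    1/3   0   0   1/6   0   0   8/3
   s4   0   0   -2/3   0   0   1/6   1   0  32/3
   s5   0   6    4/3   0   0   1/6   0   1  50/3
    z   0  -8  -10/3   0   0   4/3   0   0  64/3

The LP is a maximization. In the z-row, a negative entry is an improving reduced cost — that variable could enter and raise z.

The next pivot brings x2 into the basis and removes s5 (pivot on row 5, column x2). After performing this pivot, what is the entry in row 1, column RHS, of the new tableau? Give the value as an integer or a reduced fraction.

127/9

Pivot element is row 5, column x2: 6.
Normalize row 5: new (row 5, RHS) = (50/3)/6 = 25/9.
row 1 ← row 1 − 2·(new row 5): 59/3 − 2·(25/9) = 127/9.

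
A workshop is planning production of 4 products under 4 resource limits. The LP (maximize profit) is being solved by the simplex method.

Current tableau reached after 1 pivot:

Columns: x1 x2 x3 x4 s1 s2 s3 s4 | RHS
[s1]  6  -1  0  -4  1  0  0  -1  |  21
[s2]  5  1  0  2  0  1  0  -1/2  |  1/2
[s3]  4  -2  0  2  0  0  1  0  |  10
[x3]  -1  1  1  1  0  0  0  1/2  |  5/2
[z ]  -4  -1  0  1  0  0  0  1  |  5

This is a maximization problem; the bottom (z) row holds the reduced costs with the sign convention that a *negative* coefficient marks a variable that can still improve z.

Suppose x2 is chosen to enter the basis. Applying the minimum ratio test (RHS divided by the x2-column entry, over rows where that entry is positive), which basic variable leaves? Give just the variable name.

Ratios: row 1 (s1): entry -1 ≤ 0, skip; row 2 (s2): (1/2)/1 = 1/2; row 3 (s3): entry -2 ≤ 0, skip; row 4 (x3): (5/2)/1 = 5/2.
Minimum ratio 1/2 is in the s2 row, so s2 leaves.

s2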